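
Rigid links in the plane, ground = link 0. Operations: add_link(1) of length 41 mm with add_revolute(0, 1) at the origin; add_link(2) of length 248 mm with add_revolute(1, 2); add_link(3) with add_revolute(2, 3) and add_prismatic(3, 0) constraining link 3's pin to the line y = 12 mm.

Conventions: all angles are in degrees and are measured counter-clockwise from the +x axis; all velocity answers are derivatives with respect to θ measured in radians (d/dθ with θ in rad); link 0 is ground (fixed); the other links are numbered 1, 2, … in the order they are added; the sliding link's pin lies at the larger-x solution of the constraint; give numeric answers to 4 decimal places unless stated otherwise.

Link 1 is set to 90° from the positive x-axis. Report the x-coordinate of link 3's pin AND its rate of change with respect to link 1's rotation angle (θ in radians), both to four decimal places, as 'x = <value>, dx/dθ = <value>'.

geometry: r = 41 mm, L = 248 mm, e = 12 mm
crank pin P = (r cos θ, r sin θ) = (0.000000, 41.000000)
h = r sin θ − e = 41.000000 − 12 = 29.000000
x = r cos θ + √(L² − h²) = 0.000000 + 246.298599 = 246.298599
dx/dθ = −r sin θ − h·r cos θ/√(L² − h²) (θ in radians; h = 29.000000) = -41.000000

x = 246.2986, dx/dθ = -41.0000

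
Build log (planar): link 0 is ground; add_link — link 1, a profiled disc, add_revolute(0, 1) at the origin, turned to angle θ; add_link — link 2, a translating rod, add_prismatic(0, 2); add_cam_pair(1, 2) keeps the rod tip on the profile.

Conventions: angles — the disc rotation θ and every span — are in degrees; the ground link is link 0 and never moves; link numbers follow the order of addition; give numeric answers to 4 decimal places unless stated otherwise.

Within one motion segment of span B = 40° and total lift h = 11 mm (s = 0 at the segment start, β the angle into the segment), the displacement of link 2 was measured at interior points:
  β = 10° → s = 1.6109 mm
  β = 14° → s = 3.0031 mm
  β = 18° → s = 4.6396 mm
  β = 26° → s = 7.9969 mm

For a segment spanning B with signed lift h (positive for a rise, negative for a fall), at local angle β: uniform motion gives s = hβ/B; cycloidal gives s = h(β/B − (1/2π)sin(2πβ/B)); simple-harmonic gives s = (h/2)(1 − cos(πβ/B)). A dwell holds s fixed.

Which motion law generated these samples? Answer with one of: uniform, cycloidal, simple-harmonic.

candidates at β/B = r: uniform s = h·r (linear in β); cycloidal s = h·(r − sin(2πr)/(2π)); simple-harmonic s = (h/2)(1 − cos(πr))
β=10°: printed 1.6109 | uniform 2.7500, cycloidal 0.9993, simple-harmonic 1.6109
β=14°: printed 3.0031 | uniform 3.8500, cycloidal 2.4337, simple-harmonic 3.0031
β=18°: printed 4.6396 | uniform 4.9500, cycloidal 4.4090, simple-harmonic 4.6396
β=26°: printed 7.9969 | uniform 7.1500, cycloidal 8.5663, simple-harmonic 7.9969
only one law matches every sample → simple-harmonic

simple-harmonic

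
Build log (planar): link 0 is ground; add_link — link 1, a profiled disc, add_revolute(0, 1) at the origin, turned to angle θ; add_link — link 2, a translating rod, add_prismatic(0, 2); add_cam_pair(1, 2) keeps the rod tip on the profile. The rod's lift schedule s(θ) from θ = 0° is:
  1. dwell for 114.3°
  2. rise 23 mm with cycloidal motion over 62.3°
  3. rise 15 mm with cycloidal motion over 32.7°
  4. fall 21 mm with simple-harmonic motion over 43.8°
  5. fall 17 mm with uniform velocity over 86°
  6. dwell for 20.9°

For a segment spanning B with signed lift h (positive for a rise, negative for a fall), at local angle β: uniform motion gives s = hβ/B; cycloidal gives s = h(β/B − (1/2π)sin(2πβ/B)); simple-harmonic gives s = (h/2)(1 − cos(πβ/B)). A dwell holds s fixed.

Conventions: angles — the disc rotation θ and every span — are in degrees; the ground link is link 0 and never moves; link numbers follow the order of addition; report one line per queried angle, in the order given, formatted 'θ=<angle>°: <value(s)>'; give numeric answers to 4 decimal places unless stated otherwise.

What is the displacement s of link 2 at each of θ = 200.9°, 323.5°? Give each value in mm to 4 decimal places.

seg 1 [0°–114.3°] dwell: s stays 0.0000
seg 2 [114.3°–176.6°] cycloidal, h=23: full span → s += 23 → s = 23.0000
seg 3 [176.6°–209.3°] cycloidal, h=15: θ=200.9° here. β=24.3, B=32.7. 15·(0.7431 − sin(2π·0.7431)/(2π)) = 13.5319 → s = 36.5319
seg 3 [176.6°–209.3°] cycloidal, h=15: full span → s += 15 → s = 38.0000
seg 4 [209.3°–253.1°] simple-harmonic, h=-21: full span → s += -21 → s = 17.0000
seg 5 [253.1°–339.1°] uniform, h=-17: θ=323.5° here. β=70.4, B=86. -17·70.4/86 = -13.9163 → s = 3.0837

θ=200.9°: 36.5319
θ=323.5°: 3.0837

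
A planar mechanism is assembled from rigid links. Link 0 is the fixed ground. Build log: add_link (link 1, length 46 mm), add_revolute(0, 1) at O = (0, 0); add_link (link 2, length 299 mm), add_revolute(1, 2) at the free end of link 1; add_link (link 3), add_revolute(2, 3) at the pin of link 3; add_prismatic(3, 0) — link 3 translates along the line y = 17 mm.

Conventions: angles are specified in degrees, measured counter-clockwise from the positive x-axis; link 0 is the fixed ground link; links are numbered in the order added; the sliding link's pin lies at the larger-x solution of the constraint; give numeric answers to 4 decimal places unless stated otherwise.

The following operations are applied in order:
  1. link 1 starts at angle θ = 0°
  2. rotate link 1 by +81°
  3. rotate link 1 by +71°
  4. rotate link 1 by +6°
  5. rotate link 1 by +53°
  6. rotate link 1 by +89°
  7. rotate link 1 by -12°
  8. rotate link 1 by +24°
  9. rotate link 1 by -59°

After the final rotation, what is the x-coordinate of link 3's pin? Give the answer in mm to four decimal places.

geometry: r = 46 mm, L = 299 mm, e = 17 mm; θ starts at 0°
rotate link 1 by +81°: θ ← 0° +81° = 81°
rotate link 1 by +71°: θ ← 81° +71° = 152°
rotate link 1 by +6°: θ ← 152° +6° = 158°
rotate link 1 by +53°: θ ← 158° +53° = 211°
rotate link 1 by +89°: θ ← 211° +89° = 300°
rotate link 1 by -12°: θ ← 300° -12° = 288°
rotate link 1 by +24°: θ ← 288° +24° = 312°
rotate link 1 by -59°: θ ← 312° -59° = 253°
crank pin P = (r cos θ, r sin θ) = (-13.449098, -43.990019)
h = r sin θ − e = -43.990019 − 17 = -60.990019
x = r cos θ + √(L² − h²) = -13.449098 + 292.713542 = 279.264443

279.2644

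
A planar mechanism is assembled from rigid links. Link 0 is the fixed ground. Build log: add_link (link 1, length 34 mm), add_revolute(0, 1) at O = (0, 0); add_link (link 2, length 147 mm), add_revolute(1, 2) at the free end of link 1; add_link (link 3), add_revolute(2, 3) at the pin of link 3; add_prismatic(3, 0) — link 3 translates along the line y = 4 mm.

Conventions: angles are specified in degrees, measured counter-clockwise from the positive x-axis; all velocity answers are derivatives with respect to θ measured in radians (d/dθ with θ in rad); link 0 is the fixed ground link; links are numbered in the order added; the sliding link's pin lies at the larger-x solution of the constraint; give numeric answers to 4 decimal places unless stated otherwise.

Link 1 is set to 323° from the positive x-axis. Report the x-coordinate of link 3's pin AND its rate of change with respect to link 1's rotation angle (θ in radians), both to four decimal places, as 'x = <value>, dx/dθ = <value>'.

geometry: r = 34 mm, L = 147 mm, e = 4 mm
crank pin P = (r cos θ, r sin θ) = (27.153607, -20.461711)
h = r sin θ − e = -20.461711 − 4 = -24.461711
x = r cos θ + √(L² − h²) = 27.153607 + 144.950422 = 172.104029
dx/dθ = −r sin θ − h·r cos θ/√(L² − h²) (θ in radians; h = -24.461711) = 25.044131

x = 172.1040, dx/dθ = 25.0441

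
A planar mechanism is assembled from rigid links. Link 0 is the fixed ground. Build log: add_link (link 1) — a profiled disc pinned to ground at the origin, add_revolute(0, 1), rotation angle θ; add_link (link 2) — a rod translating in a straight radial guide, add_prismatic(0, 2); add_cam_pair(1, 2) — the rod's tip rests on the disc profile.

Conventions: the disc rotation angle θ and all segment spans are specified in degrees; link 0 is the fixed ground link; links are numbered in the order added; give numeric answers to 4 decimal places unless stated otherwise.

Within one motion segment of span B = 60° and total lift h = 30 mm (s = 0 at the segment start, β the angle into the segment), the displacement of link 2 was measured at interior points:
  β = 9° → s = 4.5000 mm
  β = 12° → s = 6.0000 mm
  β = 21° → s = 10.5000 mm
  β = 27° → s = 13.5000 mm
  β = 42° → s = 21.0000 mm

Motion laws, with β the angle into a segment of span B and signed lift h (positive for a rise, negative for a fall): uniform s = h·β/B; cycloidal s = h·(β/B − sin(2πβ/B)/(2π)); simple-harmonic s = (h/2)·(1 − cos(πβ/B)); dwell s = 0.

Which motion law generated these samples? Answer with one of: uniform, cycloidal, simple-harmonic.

candidates at β/B = r: uniform s = h·r (linear in β); cycloidal s = h·(r − sin(2πr)/(2π)); simple-harmonic s = (h/2)(1 − cos(πr))
β=9°: printed 4.5000 | uniform 4.5000, cycloidal 0.6372, simple-harmonic 1.6349
β=12°: printed 6.0000 | uniform 6.0000, cycloidal 1.4590, simple-harmonic 2.8647
β=21°: printed 10.5000 | uniform 10.5000, cycloidal 6.6372, simple-harmonic 8.1901
β=27°: printed 13.5000 | uniform 13.5000, cycloidal 12.0246, simple-harmonic 12.6535
β=42°: printed 21.0000 | uniform 21.0000, cycloidal 25.5410, simple-harmonic 23.8168
only one law matches every sample → uniform

uniform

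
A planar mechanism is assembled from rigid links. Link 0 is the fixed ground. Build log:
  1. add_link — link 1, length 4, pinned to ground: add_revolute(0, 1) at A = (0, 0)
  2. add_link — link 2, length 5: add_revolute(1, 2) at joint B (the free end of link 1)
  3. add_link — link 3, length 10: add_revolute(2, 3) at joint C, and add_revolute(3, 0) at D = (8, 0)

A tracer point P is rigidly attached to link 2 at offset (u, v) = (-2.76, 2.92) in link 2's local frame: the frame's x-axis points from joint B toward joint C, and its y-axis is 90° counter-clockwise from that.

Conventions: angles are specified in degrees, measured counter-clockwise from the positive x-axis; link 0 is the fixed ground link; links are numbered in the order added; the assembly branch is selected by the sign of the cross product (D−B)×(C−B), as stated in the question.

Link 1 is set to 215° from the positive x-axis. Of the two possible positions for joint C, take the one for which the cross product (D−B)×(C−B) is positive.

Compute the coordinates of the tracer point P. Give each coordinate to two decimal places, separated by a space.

A=(0,0), D=(8.00,0)
B = A + 4.00·(cos215°, sin215°) = (-3.2766, -2.2943)
|BD| = 11.5076
circle(B,5.00) ∩ circle(D,10.00): a=2.4951, h=4.3329
  candidates: C₊=(-1.6955,2.4491) cross=49.862; C₋=(0.0323,-6.0428) cross=-49.862
  branch + wants cross > 0 → take C=(-1.6955,2.4491) (cross=49.862)
ex = (C−B)/|BC| = (0.3162,0.9487); ey = (-0.9487,0.3162)
P = B + -2.76·ex + 2.92·ey = (-6.9196,-3.9893)

-6.92 -3.99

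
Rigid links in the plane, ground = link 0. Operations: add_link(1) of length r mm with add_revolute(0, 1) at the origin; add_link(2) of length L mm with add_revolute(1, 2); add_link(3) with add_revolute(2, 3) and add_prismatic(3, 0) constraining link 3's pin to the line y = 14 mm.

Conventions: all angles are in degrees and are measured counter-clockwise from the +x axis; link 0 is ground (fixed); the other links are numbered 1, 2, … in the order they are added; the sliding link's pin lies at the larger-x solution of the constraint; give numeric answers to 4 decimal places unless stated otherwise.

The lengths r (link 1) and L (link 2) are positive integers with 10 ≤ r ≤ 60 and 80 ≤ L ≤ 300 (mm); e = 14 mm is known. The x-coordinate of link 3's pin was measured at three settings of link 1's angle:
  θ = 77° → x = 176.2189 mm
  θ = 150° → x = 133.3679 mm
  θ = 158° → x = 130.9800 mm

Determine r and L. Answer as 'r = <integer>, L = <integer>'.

constraint per measurement: (x − r cos θ)² + (r sin θ − e)² = L²
subtracting the θ₁ and θ₂ equations cancels the r² and L² terms:
r = (x₁² − x₂²) / (2[(x₁cos θ₁ + e sin θ₁) − (x₂cos θ₂ + e sin θ₂)]) = 41.0000 → r = 41
L² = (x₁ − r cos θ₁)² + (r sin θ₁ − e)² = 28560.9924 → L = 169.0000 → L = 169
check at θ₃=158°: x = 130.9800 (printed 130.9800) ✓

r = 41, L = 169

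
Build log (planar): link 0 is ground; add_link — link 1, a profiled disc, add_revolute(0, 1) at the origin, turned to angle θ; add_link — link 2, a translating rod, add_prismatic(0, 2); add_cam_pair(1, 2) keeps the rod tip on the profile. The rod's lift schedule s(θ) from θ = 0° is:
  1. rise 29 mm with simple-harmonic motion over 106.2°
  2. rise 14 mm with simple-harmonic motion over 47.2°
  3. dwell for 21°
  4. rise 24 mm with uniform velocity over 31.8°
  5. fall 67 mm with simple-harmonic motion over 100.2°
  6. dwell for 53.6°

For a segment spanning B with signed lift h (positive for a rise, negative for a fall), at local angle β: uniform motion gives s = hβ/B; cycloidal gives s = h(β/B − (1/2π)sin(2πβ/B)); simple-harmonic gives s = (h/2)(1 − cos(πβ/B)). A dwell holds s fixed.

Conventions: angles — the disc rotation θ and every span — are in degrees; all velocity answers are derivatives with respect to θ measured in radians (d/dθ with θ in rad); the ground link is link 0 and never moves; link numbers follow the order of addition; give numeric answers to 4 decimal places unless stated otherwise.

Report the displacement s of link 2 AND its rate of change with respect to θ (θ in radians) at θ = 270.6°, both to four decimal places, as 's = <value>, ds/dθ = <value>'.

seg 1 [0°–106.2°] simple-harmonic, h=29: full span → s += 29 → s = 29.0000
seg 2 [106.2°–153.4°] simple-harmonic, h=14: full span → s += 14 → s = 43.0000
seg 3 [153.4°–174.4°] dwell: s stays 43.0000
seg 4 [174.4°–206.2°] uniform, h=24: full span → s += 24 → s = 67.0000
seg 5 [206.2°–306.4°] simple-harmonic, h=-67: θ=270.6° here. β=64.4, B=100.2. -67/2·(1 − cos(π·0.6427)) = -48.0216 → s = 18.9784
velocity in seg [206.2°–306.4°] (simple-harmonic), θ in radians: β = 64.4° = 1.1240 rad, B = 100.2° = 1.7488 rad; ds/dθ = (πh/(2B)) sin(πβ/B) = (π·(-67)/(2·1.7488)) sin(π·0.6427) = -54.231673 mm/rad

s = 18.9784, ds/dθ = -54.2317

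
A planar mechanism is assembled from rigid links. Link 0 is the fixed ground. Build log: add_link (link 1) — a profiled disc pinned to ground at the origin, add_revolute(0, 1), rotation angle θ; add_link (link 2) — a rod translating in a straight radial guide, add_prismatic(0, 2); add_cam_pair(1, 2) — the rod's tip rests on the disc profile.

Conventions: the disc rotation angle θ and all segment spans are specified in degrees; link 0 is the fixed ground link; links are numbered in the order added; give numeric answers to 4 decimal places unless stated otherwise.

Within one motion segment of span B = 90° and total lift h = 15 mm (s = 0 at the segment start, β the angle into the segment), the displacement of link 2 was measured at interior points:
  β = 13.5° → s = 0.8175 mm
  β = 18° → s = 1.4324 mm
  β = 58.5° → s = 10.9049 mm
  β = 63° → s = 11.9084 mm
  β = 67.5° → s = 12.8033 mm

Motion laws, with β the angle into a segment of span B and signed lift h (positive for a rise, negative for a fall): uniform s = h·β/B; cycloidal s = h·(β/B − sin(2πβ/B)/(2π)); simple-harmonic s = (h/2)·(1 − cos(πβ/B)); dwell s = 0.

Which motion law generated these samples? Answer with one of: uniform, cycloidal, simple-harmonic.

candidates at β/B = r: uniform s = h·r (linear in β); cycloidal s = h·(r − sin(2πr)/(2π)); simple-harmonic s = (h/2)(1 − cos(πr))
β=13.5°: printed 0.8175 | uniform 2.2500, cycloidal 0.3186, simple-harmonic 0.8175
β=18°: printed 1.4324 | uniform 3.0000, cycloidal 0.7295, simple-harmonic 1.4324
β=58.5°: printed 10.9049 | uniform 9.7500, cycloidal 11.6814, simple-harmonic 10.9049
β=63°: printed 11.9084 | uniform 10.5000, cycloidal 12.7705, simple-harmonic 11.9084
β=67.5°: printed 12.8033 | uniform 11.2500, cycloidal 13.6373, simple-harmonic 12.8033
only one law matches every sample → simple-harmonic

simple-harmonic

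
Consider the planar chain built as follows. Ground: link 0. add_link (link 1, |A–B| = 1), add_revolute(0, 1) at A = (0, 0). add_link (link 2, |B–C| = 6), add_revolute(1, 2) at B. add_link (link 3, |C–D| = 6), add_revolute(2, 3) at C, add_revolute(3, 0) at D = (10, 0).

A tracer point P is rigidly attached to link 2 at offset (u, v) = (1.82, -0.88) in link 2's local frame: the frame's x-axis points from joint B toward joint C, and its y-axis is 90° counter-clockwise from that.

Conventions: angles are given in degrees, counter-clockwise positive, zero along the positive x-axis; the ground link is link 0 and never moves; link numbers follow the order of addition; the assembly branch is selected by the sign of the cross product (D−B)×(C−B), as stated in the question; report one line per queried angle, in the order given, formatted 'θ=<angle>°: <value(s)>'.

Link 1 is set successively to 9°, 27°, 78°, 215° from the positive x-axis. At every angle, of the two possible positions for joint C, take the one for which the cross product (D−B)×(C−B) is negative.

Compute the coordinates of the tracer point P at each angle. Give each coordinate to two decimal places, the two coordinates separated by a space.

A=(0,0), D=(10.00,0)
θ=9°: B = A + 1.00·(cos9°, sin9°) = (0.9877, 0.1564)
θ=9°: |BD| = 9.0137
θ=9°: circle(B,6.00) ∩ circle(D,6.00): a=4.5068, h=3.9609
θ=9°:   candidates: C₊=(5.5626,4.0385) cross=35.702; C₋=(5.4251,-3.8820) cross=-35.702
θ=9°:   branch - wants cross < 0 → take C=(5.4251,-3.8820) (cross=-35.702)
θ=9°: ex = (C−B)/|BC| = (0.7396,-0.6731); ey = (0.6731,0.7396)
θ=9°: P = B + 1.82·ex + -0.88·ey = (1.7414,-1.7194)
θ=27°: B = A + 1.00·(cos27°, sin27°) = (0.8910, 0.4540)
θ=27°: |BD| = 9.1203
θ=27°: circle(B,6.00) ∩ circle(D,6.00): a=4.5601, h=3.8994
θ=27°:   candidates: C₊=(5.6396,4.1215) cross=35.563; C₋=(5.2514,-3.6675) cross=-35.563
θ=27°:   branch - wants cross < 0 → take C=(5.2514,-3.6675) (cross=-35.563)
θ=27°: ex = (C−B)/|BC| = (0.7267,-0.6869); ey = (0.6869,0.7267)
θ=27°: P = B + 1.82·ex + -0.88·ey = (1.6092,-1.4357)
θ=78°: B = A + 1.00·(cos78°, sin78°) = (0.2079, 0.9781)
θ=78°: |BD| = 9.8408
θ=78°: circle(B,6.00) ∩ circle(D,6.00): a=4.9204, h=3.4336
θ=78°:   candidates: C₊=(5.4452,3.9057) cross=33.789; C₋=(4.7627,-2.9275) cross=-33.789
θ=78°:   branch - wants cross < 0 → take C=(4.7627,-2.9275) (cross=-33.789)
θ=78°: ex = (C−B)/|BC| = (0.7591,-0.6509); ey = (0.6509,0.7591)
θ=78°: P = B + 1.82·ex + -0.88·ey = (1.0167,-0.8746)
θ=215°: B = A + 1.00·(cos215°, sin215°) = (-0.8192, -0.5736)
θ=215°: |BD| = 10.8343
θ=215°: circle(B,6.00) ∩ circle(D,6.00): a=5.4172, h=2.5796
θ=215°:   candidates: C₊=(4.4539,2.2892) cross=27.948; C₋=(4.7270,-2.8628) cross=-27.948
θ=215°:   branch - wants cross < 0 → take C=(4.7270,-2.8628) (cross=-27.948)
θ=215°: ex = (C−B)/|BC| = (0.9244,-0.3815); ey = (0.3815,0.9244)
θ=215°: P = B + 1.82·ex + -0.88·ey = (0.5274,-2.0814)

θ=9°: 1.74 -1.72
θ=27°: 1.61 -1.44
θ=78°: 1.02 -0.87
θ=215°: 0.53 -2.08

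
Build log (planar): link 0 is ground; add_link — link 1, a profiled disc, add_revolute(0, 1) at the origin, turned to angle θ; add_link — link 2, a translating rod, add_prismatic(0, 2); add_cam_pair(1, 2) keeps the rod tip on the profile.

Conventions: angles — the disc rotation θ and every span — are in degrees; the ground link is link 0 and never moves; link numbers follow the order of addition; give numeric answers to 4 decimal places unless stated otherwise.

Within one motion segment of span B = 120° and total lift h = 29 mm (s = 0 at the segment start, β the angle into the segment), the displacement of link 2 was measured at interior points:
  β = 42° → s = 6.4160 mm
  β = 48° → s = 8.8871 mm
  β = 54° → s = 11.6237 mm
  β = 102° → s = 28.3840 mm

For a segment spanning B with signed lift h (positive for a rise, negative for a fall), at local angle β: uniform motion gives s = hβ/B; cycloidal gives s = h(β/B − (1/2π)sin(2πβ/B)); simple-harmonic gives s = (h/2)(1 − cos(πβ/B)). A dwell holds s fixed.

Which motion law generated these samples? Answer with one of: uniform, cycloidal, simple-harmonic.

candidates at β/B = r: uniform s = h·r (linear in β); cycloidal s = h·(r − sin(2πr)/(2π)); simple-harmonic s = (h/2)(1 − cos(πr))
β=42°: printed 6.4160 | uniform 10.1500, cycloidal 6.4160, simple-harmonic 7.9171
β=48°: printed 8.8871 | uniform 11.6000, cycloidal 8.8871, simple-harmonic 10.0193
β=54°: printed 11.6237 | uniform 13.0500, cycloidal 11.6237, simple-harmonic 12.2317
β=102°: printed 28.3840 | uniform 24.6500, cycloidal 28.3840, simple-harmonic 27.4196
only one law matches every sample → cycloidal

cycloidal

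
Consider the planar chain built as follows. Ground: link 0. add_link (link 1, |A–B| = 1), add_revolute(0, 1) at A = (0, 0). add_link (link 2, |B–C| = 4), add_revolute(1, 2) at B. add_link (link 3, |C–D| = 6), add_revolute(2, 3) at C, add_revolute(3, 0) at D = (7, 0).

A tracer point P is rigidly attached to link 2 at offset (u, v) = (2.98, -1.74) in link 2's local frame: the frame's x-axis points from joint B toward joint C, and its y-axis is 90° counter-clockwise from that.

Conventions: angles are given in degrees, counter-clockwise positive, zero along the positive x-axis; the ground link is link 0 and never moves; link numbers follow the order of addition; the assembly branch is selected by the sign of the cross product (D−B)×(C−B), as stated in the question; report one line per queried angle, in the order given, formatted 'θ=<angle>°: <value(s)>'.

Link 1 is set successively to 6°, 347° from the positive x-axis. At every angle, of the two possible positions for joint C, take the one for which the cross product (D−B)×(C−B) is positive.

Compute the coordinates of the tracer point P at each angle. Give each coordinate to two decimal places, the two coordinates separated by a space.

A=(0,0), D=(7.00,0)
θ=6°: B = A + 1.00·(cos6°, sin6°) = (0.9945, 0.1045)
θ=6°: |BD| = 6.0064
θ=6°: circle(B,4.00) ∩ circle(D,6.00): a=1.3383, h=3.7695
θ=6°:   candidates: C₊=(2.3982,3.8501) cross=22.641; C₋=(2.2670,-3.6877) cross=-22.641
θ=6°:   branch + wants cross > 0 → take C=(2.3982,3.8501) (cross=22.641)
θ=6°: ex = (C−B)/|BC| = (0.3509,0.9364); ey = (-0.9364,0.3509)
θ=6°: P = B + 2.98·ex + -1.74·ey = (3.6696,2.2844)
θ=347°: B = A + 1.00·(cos347°, sin347°) = (0.9744, -0.2250)
θ=347°: |BD| = 6.0298
θ=347°: circle(B,4.00) ∩ circle(D,6.00): a=1.3565, h=3.7630
θ=347°:   candidates: C₊=(2.1895,3.5860) cross=22.690; C₋=(2.4703,-3.9347) cross=-22.690
θ=347°:   branch + wants cross > 0 → take C=(2.1895,3.5860) (cross=22.690)
θ=347°: ex = (C−B)/|BC| = (0.3038,0.9527); ey = (-0.9527,0.3038)
θ=347°: P = B + 2.98·ex + -1.74·ey = (3.5374,2.0856)

θ=6°: 3.67 2.28
θ=347°: 3.54 2.09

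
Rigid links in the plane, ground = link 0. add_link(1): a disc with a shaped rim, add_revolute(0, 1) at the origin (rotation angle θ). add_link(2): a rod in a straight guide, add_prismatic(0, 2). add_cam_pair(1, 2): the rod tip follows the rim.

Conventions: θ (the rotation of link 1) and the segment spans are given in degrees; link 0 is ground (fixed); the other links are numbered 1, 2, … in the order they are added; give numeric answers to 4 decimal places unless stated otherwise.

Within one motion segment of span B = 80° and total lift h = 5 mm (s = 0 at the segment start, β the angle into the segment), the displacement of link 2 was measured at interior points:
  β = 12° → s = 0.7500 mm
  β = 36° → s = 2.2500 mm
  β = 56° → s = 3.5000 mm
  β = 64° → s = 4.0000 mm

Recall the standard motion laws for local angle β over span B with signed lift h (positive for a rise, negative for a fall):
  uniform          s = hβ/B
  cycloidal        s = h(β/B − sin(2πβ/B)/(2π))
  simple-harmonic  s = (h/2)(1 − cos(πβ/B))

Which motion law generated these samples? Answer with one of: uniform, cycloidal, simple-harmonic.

candidates at β/B = r: uniform s = h·r (linear in β); cycloidal s = h·(r − sin(2πr)/(2π)); simple-harmonic s = (h/2)(1 − cos(πr))
β=12°: printed 0.7500 | uniform 0.7500, cycloidal 0.1062, simple-harmonic 0.2725
β=36°: printed 2.2500 | uniform 2.2500, cycloidal 2.0041, simple-harmonic 2.1089
β=56°: printed 3.5000 | uniform 3.5000, cycloidal 4.2568, simple-harmonic 3.9695
β=64°: printed 4.0000 | uniform 4.0000, cycloidal 4.7568, simple-harmonic 4.5225
only one law matches every sample → uniform

uniform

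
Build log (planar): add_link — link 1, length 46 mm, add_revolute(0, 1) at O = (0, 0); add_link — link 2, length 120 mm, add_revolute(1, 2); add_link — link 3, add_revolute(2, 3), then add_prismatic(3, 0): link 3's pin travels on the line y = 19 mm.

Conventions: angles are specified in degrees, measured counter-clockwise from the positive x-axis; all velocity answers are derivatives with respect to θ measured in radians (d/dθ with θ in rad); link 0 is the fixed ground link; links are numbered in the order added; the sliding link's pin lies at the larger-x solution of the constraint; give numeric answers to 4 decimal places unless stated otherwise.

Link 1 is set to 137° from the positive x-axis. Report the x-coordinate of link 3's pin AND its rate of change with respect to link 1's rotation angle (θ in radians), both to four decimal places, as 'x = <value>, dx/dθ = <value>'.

geometry: r = 46 mm, L = 120 mm, e = 19 mm
crank pin P = (r cos θ, r sin θ) = (-33.642270, 31.371925)
h = r sin θ − e = 31.371925 − 19 = 12.371925
x = r cos θ + √(L² − h²) = -33.642270 + 119.360527 = 85.718257
dx/dθ = −r sin θ − h·r cos θ/√(L² − h²) (θ in radians; h = 12.371925) = -27.884845

x = 85.7183, dx/dθ = -27.8848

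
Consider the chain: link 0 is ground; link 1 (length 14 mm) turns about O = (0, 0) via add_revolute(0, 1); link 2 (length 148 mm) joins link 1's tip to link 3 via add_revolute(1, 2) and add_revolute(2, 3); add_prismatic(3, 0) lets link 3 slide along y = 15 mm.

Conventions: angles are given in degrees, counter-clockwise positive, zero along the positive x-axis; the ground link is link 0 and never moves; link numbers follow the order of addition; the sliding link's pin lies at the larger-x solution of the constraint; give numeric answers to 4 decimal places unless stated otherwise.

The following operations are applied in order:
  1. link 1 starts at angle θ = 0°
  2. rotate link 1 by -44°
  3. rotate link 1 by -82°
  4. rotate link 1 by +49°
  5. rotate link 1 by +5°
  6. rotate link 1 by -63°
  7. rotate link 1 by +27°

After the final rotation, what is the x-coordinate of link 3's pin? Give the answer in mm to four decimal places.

geometry: r = 14 mm, L = 148 mm, e = 15 mm; θ starts at 0°
rotate link 1 by -44°: θ ← 0° -44° = -44°
rotate link 1 by -82°: θ ← -44° -82° = -126°
rotate link 1 by +49°: θ ← -126° +49° = -77°
rotate link 1 by +5°: θ ← -77° +5° = -72°
rotate link 1 by -63°: θ ← -72° -63° = -135°
rotate link 1 by +27°: θ ← -135° +27° = -108°
crank pin P = (r cos θ, r sin θ) = (-4.326238, -13.314791)
h = r sin θ − e = -13.314791 − 15 = -28.314791
x = r cos θ + √(L² − h²) = -4.326238 + 145.266213 = 140.939975

140.9400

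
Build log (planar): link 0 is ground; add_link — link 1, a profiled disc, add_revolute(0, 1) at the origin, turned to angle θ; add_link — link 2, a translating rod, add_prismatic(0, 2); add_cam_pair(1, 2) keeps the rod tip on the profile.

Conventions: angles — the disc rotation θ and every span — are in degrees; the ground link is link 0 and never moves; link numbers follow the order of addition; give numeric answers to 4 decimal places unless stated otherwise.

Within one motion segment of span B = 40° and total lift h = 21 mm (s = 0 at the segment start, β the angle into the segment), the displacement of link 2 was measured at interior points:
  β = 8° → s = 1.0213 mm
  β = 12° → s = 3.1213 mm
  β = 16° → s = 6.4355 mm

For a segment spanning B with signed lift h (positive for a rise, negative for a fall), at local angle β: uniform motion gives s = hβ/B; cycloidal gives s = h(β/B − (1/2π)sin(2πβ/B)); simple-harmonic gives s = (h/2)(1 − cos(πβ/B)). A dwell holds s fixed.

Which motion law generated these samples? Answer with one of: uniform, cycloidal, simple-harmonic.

candidates at β/B = r: uniform s = h·r (linear in β); cycloidal s = h·(r − sin(2πr)/(2π)); simple-harmonic s = (h/2)(1 − cos(πr))
β=8°: printed 1.0213 | uniform 4.2000, cycloidal 1.0213, simple-harmonic 2.0053
β=12°: printed 3.1213 | uniform 6.3000, cycloidal 3.1213, simple-harmonic 4.3283
β=16°: printed 6.4355 | uniform 8.4000, cycloidal 6.4355, simple-harmonic 7.2553
only one law matches every sample → cycloidal

cycloidal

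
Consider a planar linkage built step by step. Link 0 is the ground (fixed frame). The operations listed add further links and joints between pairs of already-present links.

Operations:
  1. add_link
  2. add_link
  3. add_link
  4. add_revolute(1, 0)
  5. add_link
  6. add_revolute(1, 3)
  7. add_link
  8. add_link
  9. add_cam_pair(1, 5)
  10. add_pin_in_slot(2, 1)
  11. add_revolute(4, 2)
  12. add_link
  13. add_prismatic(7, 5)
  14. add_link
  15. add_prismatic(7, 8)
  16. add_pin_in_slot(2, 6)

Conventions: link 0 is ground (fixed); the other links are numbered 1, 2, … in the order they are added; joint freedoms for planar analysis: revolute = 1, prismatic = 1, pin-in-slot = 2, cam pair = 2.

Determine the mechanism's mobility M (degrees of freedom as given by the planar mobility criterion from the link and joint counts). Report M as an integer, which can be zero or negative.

ground; <1,0,0>
#1 <2,0,0>
#2 <3,0,0>
#3 <4,0,0>
R:1↔0 J1 <4,1,0>
#4 <5,1,0>
R:1↔3 J1 <5,2,0>
#5 <6,2,0>
#6 <7,2,0>
C:1↔5 J2 <7,2,1>
PS:2↔1 J2 <7,2,2>
R:4↔2 J1 <7,3,2>
#7 <8,3,2>
P:7↔5 J1 <8,4,2>
#8 <9,4,2>
P:7↔8 J1 <9,5,2>
PS:2↔6 J2 <9,5,3>
3×8 − 2×5 − 1×3 = 11

M = 11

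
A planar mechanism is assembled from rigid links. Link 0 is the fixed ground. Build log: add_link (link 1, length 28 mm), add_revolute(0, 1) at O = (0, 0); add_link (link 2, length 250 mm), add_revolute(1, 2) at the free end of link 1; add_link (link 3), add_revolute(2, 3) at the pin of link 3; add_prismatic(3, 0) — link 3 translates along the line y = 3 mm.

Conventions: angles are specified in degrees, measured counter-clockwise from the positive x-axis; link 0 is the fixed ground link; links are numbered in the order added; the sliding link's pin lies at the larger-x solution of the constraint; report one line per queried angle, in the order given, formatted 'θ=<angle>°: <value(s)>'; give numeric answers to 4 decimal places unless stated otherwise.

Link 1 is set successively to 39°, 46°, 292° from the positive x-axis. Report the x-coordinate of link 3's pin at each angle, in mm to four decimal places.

geometry: r = 28 mm, L = 250 mm, e = 3 mm
θ=39°: crank pin P = (r cos θ, r sin θ) = (21.760087, 17.620971)
θ=39°: h = r sin θ − e = 17.620971 − 3 = 14.620971
θ=39°: x = r cos θ + √(L² − h²) = 21.760087 + 249.572088 = 271.332175
θ=46°: crank pin P = (r cos θ, r sin θ) = (19.450434, 20.141514)
θ=46°: h = r sin θ − e = 20.141514 − 3 = 17.141514
θ=46°: x = r cos θ + √(L² − h²) = 19.450434 + 249.411645 = 268.862079
θ=292°: crank pin P = (r cos θ, r sin θ) = (10.488985, -25.961148)
θ=292°: h = r sin θ − e = -25.961148 − 3 = -28.961148
θ=292°: x = r cos θ + √(L² − h²) = 10.488985 + 248.316838 = 258.805822

θ=39°: 271.3322
θ=46°: 268.8621
θ=292°: 258.8058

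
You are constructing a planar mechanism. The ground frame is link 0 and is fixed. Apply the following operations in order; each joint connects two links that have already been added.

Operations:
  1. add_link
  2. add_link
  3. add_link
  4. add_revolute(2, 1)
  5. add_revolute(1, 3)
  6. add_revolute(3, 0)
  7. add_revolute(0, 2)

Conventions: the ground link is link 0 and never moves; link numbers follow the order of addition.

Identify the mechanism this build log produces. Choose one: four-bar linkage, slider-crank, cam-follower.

links: 4 (incl. ground); joints: 4 revolute, 0 prismatic, 0 higher (cam) pair, forming one closed loop
4 links in a single 4R loop → four-bar linkage

four-bar linkage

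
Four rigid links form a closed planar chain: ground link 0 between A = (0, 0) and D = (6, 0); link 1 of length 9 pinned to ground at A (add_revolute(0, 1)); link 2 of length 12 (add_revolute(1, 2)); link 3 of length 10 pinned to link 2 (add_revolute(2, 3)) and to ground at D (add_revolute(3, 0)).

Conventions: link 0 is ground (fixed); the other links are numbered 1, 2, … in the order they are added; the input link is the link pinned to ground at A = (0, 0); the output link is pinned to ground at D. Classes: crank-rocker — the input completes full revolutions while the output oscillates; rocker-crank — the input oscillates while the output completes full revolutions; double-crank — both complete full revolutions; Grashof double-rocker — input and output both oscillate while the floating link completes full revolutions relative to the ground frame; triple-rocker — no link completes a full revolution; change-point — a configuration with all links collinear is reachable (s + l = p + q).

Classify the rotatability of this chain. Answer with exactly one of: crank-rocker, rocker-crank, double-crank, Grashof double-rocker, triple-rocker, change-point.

lengths: ground=6, input=9, coupler=12, output=10
sorted: s=6 (shortest), l=12 (longest), p+q=19
s + l = 18 vs p + q = 19
s + l < p + q (Grashof) with shortest = ground link → double-crank

double-crank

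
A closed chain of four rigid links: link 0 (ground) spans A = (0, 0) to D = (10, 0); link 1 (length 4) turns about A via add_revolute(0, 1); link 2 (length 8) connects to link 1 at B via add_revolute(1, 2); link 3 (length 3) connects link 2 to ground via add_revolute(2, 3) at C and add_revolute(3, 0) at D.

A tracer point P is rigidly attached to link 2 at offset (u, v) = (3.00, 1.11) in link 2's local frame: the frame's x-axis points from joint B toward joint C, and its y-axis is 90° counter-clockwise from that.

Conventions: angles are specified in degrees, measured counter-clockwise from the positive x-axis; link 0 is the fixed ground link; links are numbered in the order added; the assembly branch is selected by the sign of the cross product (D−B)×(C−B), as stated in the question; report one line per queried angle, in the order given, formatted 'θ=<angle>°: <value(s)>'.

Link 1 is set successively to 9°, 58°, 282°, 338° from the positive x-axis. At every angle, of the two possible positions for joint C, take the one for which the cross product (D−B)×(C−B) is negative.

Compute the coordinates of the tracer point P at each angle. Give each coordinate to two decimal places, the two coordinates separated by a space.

A=(0,0), D=(10.00,0)
θ=9°: B = A + 4.00·(cos9°, sin9°) = (3.9508, 0.6257)
θ=9°: |BD| = 6.0815
θ=9°: circle(B,8.00) ∩ circle(D,3.00): a=7.5627, h=2.6089
θ=9°:   candidates: C₊=(11.7417,2.4426) cross=15.866; C₋=(11.2048,-2.7474) cross=-15.866
θ=9°:   branch - wants cross < 0 → take C=(11.2048,-2.7474) (cross=-15.866)
θ=9°: ex = (C−B)/|BC| = (0.9068,-0.4216); ey = (0.4216,0.9068)
θ=9°: P = B + 3.00·ex + 1.11·ey = (7.1391,0.3673)
θ=58°: B = A + 4.00·(cos58°, sin58°) = (2.1197, 3.3922)
θ=58°: |BD| = 8.5794
θ=58°: circle(B,8.00) ∩ circle(D,3.00): a=7.4951, h=2.7972
θ=58°:   candidates: C₊=(10.1100,2.9980) cross=23.998; C₋=(7.8980,-2.1405) cross=-23.998
θ=58°:   branch - wants cross < 0 → take C=(7.8980,-2.1405) (cross=-23.998)
θ=58°: ex = (C−B)/|BC| = (0.7223,-0.6916); ey = (0.6916,0.7223)
θ=58°: P = B + 3.00·ex + 1.11·ey = (5.0542,2.1192)
θ=282°: B = A + 4.00·(cos282°, sin282°) = (0.8316, -3.9126)
θ=282°: |BD| = 9.9683
θ=282°: circle(B,8.00) ∩ circle(D,3.00): a=7.7429, h=2.0119
θ=282°:   candidates: C₊=(7.1635,0.9769) cross=20.055; C₋=(8.7428,-2.7239) cross=-20.055
θ=282°:   branch - wants cross < 0 → take C=(8.7428,-2.7239) (cross=-20.055)
θ=282°: ex = (C−B)/|BC| = (0.9889,0.1486); ey = (-0.1486,0.9889)
θ=282°: P = B + 3.00·ex + 1.11·ey = (3.6334,-2.3691)
θ=338°: B = A + 4.00·(cos338°, sin338°) = (3.7087, -1.4984)
θ=338°: |BD| = 6.4672
θ=338°: circle(B,8.00) ∩ circle(D,3.00): a=7.4858, h=2.8218
θ=338°:   candidates: C₊=(10.3371,2.9810) cross=18.249; C₋=(11.6446,-2.5090) cross=-18.249
θ=338°:   branch - wants cross < 0 → take C=(11.6446,-2.5090) (cross=-18.249)
θ=338°: ex = (C−B)/|BC| = (0.9920,-0.1263); ey = (0.1263,0.9920)
θ=338°: P = B + 3.00·ex + 1.11·ey = (6.8249,-0.7763)

θ=9°: 7.14 0.37
θ=58°: 5.05 2.12
θ=282°: 3.63 -2.37
θ=338°: 6.82 -0.78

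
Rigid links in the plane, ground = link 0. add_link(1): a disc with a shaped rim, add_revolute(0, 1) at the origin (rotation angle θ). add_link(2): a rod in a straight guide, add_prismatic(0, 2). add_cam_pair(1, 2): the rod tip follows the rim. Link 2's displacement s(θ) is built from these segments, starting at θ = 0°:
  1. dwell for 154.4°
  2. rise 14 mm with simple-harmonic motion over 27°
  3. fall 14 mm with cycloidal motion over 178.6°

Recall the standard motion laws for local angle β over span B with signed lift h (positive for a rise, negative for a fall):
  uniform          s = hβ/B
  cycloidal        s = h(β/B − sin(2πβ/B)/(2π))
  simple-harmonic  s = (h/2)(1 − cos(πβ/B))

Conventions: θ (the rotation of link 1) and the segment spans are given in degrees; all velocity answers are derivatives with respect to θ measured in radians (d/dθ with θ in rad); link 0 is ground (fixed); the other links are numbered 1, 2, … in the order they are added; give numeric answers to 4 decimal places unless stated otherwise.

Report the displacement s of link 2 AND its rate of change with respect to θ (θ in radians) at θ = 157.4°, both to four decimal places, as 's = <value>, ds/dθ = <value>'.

segment 1 (0° to 154.4°, dwell): s unchanged at 0.0000
θ = 157.4° falls in segment 2 (154.4° to 181.4°, simple-harmonic, h = 14): β = 157.4 − 154.4 = 3°, B = 27°; Δs = 14/2·(1 − cos(π·0.1111)) = 0.4222; s = 0.0000 + 0.4222 = 0.4222
velocity in seg [154.4°–181.4°] (simple-harmonic), θ in radians: β = 3° = 0.0524 rad, B = 27° = 0.4712 rad; ds/dθ = (πh/(2B)) sin(πβ/B) = (π·14/(2·0.4712)) sin(π·0.1111) = 15.960940 mm/rad

s = 0.4222, ds/dθ = 15.9609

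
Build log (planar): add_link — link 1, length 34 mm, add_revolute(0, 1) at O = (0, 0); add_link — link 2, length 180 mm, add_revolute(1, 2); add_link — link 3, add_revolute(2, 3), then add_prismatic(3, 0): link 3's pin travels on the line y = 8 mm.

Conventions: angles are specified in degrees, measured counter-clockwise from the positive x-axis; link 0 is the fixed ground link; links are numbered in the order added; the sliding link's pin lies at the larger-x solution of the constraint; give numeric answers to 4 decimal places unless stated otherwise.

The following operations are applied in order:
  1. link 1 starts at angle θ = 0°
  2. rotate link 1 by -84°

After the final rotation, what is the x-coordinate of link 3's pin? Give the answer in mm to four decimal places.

geometry: r = 34 mm, L = 180 mm, e = 8 mm; θ starts at 0°
rotate link 1 by -84°: θ ← 0° -84° = -84°
crank pin P = (r cos θ, r sin θ) = (3.553968, -33.813744)
h = r sin θ − e = -33.813744 − 8 = -41.813744
x = r cos θ + √(L² − h²) = 3.553968 + 175.076014 = 178.629982

178.6300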